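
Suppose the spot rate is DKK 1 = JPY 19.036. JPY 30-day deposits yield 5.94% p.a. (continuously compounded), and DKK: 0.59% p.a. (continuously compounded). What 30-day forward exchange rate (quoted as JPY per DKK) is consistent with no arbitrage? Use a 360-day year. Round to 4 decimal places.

19.1211

T = 30/360 years.
Growth of 1 JPY over T: e^(0.0594×30/360) = 1.00496227.
DKK accumulates by e^(0.0059×30/360) = 1.00049179.
CIP: F = S · (grow JPY)/(grow DKK) = 19.036 × 1.00496227/1.00049179 = 19.121058 JPY per DKK.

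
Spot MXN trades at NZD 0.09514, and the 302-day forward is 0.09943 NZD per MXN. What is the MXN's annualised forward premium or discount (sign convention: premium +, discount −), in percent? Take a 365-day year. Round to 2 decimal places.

+5.45%

T = 302/365 years.
(F − S)/S = (0.09943 − 0.09514)/0.09514 = 0.0450914.
Per annum: 0.0450914 / (302/365) = 0.054498 = 5.45%.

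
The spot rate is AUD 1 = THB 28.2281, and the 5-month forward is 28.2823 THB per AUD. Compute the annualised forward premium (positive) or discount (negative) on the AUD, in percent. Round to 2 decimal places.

T = 5/12 years.
(F − S)/S = (28.2823 − 28.2281)/28.2281 = 0.0019201.
Per annum: 0.0019201 / (5/12) = 0.004608 = 0.46%.

+0.46%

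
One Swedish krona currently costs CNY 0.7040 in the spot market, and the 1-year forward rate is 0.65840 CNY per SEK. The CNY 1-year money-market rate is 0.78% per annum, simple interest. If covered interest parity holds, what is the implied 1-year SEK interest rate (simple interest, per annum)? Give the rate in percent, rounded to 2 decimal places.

T = 1 year.
By CIP, F/S equals the CNY-to-SEK growth ratio: 0.6584/0.704 = 0.9352273.
CNY growth factor: 1 + 0.0078×1 = 1.007800.
So the SEK growth factor = 1.077599.
r = (1.077599 − 1)/1 = 0.077599 → 7.76%.

7.76%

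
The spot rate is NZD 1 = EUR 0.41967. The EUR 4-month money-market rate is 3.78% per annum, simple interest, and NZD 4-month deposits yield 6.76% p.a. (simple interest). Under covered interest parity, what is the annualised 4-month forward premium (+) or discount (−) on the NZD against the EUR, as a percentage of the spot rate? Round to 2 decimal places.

-2.91%

T = 4/12 years.
No-arbitrage forward: 0.41967 × 1.012600 / 1.0225333 = 0.41559316 EUR/NZD.
(F − S)/S ÷ T = (0.41559316 − 0.41967)/0.41967/(4/12) = -0.029143 → -2.91%.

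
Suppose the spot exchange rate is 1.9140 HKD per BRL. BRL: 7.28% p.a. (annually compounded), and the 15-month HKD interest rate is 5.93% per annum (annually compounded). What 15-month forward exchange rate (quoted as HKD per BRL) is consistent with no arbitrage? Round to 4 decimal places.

1.8839

T = 15/12 years.
HKD growth factor: (1 + 0.0593)^(15/12) = 1.0746665.
BRL growth factor: (1 + 0.0728)^(15/12) = 1.0918135.
Forward (HKD per BRL) = 1.914 × 1.0746665 / 1.0918135 = 1.883941.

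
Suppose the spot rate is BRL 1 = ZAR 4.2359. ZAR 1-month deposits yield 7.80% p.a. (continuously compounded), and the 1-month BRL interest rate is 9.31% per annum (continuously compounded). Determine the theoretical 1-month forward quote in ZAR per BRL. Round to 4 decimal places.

4.2306

T = 1/12 years.
ZAR accumulates by e^(0.0780×1/12) = 1.0065212.
Growth of 1 BRL over T: e^(0.0931×1/12) = 1.0077885.
CIP: F = S · (grow ZAR)/(grow BRL) = 4.2359 × 1.0065212/1.0077885 = 4.230573 ZAR per BRL.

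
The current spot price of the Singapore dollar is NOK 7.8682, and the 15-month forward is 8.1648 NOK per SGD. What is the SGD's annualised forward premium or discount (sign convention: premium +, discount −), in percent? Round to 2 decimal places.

+3.02%

T = 15/12 years.
SGD trades forward at +3.76960% vs spot over the period.
Per annum: 0.0376960 / (15/12) = 0.030157 = 3.02%.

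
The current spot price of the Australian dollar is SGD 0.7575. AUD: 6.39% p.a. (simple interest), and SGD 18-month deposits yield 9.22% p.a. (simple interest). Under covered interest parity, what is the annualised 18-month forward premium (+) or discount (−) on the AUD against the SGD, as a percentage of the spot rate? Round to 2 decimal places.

+2.58%

T = 18/12 years.
No-arbitrage forward: 0.7575 × 1.138300 / 1.095850 = 0.7868433 SGD/AUD.
(F − S)/S ÷ T = (0.7868433 − 0.7575)/0.7575/(18/12) = 0.025825 → 2.58%.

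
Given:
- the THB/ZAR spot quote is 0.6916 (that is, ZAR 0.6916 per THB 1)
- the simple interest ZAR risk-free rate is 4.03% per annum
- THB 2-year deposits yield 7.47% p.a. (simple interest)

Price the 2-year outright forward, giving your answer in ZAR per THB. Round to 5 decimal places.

0.65020

T = 2 years.
Growth of 1 ZAR over T: 1 + 0.0403×2 = 1.080600.
THB accumulates by 1 + 0.0747×2 = 1.149400.
CIP: F = S · (grow ZAR)/(grow THB) = 0.6916 × 1.080600/1.149400 = 0.6502027 ZAR per THB.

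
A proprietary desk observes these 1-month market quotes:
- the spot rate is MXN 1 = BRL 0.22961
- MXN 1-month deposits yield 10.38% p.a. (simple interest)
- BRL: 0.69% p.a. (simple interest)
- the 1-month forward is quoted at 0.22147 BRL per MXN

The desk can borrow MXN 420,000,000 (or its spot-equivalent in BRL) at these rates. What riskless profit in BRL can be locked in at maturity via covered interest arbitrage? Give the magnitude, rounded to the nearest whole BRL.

BRL 2,669,650

T = 1/12 years.
Route A — deposit MXN, sell forward: 420,000,000 × 1.008650 × 0.22147 = BRL 93,822,000.51.
Route B — convert at spot, deposit BRL: 420,000,000 × 0.22961 × 1.000575 = BRL 96,491,650.82.
The quoted forward undervalues MXN, so borrow MXN, convert to BRL at spot, deposit the BRL at 0.69%, and buy MXN forward at 0.22147 to cover the loan.
The gap between the two covered legs is BRL 2,669,650.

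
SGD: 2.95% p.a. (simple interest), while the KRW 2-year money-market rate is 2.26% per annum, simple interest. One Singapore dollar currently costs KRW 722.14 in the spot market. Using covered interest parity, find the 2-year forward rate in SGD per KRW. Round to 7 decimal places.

T = 2 years.
Growth of 1 KRW over T: 1 + 0.0226×2 = 1.045200.
SGD accumulates by 1 + 0.0295×2 = 1.059000.
So F = 722.14 × 1.045200 / 1.059000 = 712.7297 (KRW/SGD).
Invert for SGD per KRW: 1 / 712.7297 = 0.0014031.

0.0014031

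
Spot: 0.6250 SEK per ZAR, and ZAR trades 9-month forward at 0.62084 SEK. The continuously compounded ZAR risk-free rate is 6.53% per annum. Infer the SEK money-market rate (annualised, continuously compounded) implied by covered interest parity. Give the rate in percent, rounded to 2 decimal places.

T = 9/12 years.
F/S = 0.62084/0.625 = 0.9933440 = (growth of SEK) / (growth of ZAR).
ZAR growth factor: e^(0.0653×9/12) = 1.0501941.
That pins the SEK growth at 1.043204.
r = ln(1.043204)/(9/12) = 0.056396 → 5.64%.

5.64%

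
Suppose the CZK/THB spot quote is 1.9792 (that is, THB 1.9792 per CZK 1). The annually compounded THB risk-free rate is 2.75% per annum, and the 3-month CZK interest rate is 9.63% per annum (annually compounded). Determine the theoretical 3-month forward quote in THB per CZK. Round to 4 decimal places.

1.9474

T = 3/12 years.
THB growth factor: (1 + 0.0275)^(3/12) = 1.0068052.
Growth of 1 CZK over T: (1 + 0.0963)^(3/12) = 1.0232514.
So F = 1.9792 × 1.0068052 / 1.0232514 = 1.947389 (THB/CZK).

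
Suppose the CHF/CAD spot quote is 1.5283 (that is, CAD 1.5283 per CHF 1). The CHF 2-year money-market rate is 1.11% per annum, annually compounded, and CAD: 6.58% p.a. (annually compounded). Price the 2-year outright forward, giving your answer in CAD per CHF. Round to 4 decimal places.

T = 2 years.
Growth of 1 CAD over T: (1 + 0.0658)^2 = 1.1359296.
CHF accumulates by (1 + 0.0111)^2 = 1.0223232.
So F = 1.5283 × 1.1359296 / 1.0223232 = 1.698133 (CAD/CHF).

1.6981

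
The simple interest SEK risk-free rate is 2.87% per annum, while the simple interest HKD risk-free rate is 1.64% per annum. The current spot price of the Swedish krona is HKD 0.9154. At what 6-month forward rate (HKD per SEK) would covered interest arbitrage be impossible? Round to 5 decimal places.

0.90985

T = 6/12 years.
HKD accumulates by 1 + 0.0164×6/12 = 1.008200.
SEK accumulates by 1 + 0.0287×6/12 = 1.014350.
So F = 0.9154 × 1.008200 / 1.014350 = 0.9098499 (HKD/SEK).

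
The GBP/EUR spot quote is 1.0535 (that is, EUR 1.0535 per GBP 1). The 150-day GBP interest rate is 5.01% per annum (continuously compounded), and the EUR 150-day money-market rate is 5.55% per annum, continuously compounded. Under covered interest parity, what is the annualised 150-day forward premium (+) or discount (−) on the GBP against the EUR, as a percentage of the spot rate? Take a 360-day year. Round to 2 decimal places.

+0.54%

T = 150/360 years.
F = S · g_EUR/g_GBP = 1.0535 × 1.0233945/1.0210944 = 1.0558731.
(F − S)/S ÷ T = (1.0558731 − 1.0535)/1.0535/(150/360) = 0.005406 → 0.54%.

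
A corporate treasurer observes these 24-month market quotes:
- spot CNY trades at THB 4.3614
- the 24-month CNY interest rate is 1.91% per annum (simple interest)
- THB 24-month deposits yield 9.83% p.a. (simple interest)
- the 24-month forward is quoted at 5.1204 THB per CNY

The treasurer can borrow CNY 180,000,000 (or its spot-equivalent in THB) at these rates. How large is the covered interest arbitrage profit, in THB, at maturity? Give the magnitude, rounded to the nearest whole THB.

T = 2 years.
Keep in CNY, deliver into the forward: 180,000,000·1.038200·5.1204 = THB 956,879,870.40.
Swap to THB now, deposit: 180,000,000·4.3614·1.196600 = THB 939,393,223.20.
The quoted forward overvalues CNY, so borrow THB, buy CNY at spot, deposit the CNY at 1.91%, and sell the proceeds forward at 5.1204.
The gap between the two covered legs is THB 17,486,647.

THB 17,486,647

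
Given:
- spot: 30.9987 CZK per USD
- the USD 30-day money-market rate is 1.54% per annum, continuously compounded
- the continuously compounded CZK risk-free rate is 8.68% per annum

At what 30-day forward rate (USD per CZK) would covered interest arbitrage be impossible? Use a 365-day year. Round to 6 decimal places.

0.032071

T = 30/365 years.
CZK accumulates by e^(0.0868×30/365) = 1.0071598.
Growth of 1 USD over T: e^(0.0154×30/365) = 1.0012666.
So F = 30.9987 × 1.0071598 / 1.0012666 = 31.18115 (CZK/USD).
Quoted the other way: 1/31.18115 = 0.032071 USD per CZK.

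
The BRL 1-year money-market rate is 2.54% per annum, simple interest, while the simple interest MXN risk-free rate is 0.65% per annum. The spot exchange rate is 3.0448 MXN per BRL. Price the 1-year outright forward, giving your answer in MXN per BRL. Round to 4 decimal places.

2.9887

T = 1 year.
MXN accumulates by 1 + 0.0065×1 = 1.006500.
BRL accumulates by 1 + 0.0254×1 = 1.025400.
Forward (MXN per BRL) = 3.0448 × 1.006500 / 1.025400 = 2.988679.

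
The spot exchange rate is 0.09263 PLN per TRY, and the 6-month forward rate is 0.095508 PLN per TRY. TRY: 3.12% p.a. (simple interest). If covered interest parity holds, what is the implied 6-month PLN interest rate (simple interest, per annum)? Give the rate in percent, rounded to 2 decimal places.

T = 6/12 years.
F/S = 0.095508/0.09263 = 1.0310698 = (growth of PLN) / (growth of TRY).
TRY growth factor: 1 + 0.0312×6/12 = 1.015600.
That pins the PLN growth at 1.0471545.
r = (1.0471545 − 1)/(6/12) = 0.094309 → 9.43%.

9.43%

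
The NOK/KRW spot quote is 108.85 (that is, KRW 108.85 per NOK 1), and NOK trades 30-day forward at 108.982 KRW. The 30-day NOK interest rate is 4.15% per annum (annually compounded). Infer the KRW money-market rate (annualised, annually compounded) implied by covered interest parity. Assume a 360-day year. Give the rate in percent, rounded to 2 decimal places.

5.68%

T = 30/360 years.
By CIP, F/S equals the KRW-to-NOK growth ratio: 108.982/108.85 = 1.0012127.
NOK growth factor: (1 + 0.0415)^(30/360) = 1.0033942.
That pins the KRW growth at 1.004611.
r = 1.004611^(360/30) − 1 = 0.056757 → 5.68%.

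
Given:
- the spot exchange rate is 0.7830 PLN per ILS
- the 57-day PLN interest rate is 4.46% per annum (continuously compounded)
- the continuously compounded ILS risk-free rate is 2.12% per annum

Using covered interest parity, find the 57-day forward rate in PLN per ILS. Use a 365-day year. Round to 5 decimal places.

0.78587

T = 57/365 years.
PLN accumulates by e^(0.0446×57/365) = 1.0069892.
ILS accumulates by e^(0.0212×57/365) = 1.0033162.
Forward (PLN per ILS) = 0.783 × 1.0069892 / 1.0033162 = 0.7858665.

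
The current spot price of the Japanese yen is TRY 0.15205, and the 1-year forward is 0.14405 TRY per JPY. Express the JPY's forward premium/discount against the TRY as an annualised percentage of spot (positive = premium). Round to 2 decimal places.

-5.26%

T = 1 year.
JPY trades forward at -5.26143% vs spot over the period.
×(1/T) gives -5.26% p.a.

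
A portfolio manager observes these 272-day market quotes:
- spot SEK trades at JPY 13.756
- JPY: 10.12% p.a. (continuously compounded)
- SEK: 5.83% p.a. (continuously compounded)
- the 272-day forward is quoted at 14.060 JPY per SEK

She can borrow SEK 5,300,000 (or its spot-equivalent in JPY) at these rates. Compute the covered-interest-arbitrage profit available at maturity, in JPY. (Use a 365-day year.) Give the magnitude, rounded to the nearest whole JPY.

T = 272/365 years.
Keep in SEK, deliver into the forward: 5,300,000·1.0444030513·14.060 = JPY 77,826,826.58.
Swap to JPY now, deposit: 5,300,000·13.756·1.0783313441 = JPY 78,617,687.64.
The quoted forward undervalues SEK, so borrow SEK, convert to JPY at spot, deposit the JPY at 10.12%, and buy SEK forward at 14.060 to cover the loan.
Profit = 78,617,687.64 − 77,826,826.58 = JPY 790,861.

JPY 790,861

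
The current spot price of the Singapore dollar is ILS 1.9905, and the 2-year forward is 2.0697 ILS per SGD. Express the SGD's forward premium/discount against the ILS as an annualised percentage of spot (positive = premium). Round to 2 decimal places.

T = 2 years.
Period premium: (2.0697 − 1.9905)/1.9905 = 0.0397890.
Per annum: 0.0397890 / 2 = 0.019894 = 1.99%.

+1.99%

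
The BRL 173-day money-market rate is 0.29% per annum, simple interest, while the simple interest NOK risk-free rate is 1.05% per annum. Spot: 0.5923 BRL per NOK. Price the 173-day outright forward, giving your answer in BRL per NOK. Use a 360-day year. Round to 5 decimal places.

0.59015

T = 173/360 years.
Growth of 1 BRL over T: 1 + 0.0029×173/360 = 1.0013936.
NOK accumulates by 1 + 0.0105×173/360 = 1.0050458.
So F = 0.5923 × 1.0013936 / 1.0050458 = 0.5901477 (BRL/NOK).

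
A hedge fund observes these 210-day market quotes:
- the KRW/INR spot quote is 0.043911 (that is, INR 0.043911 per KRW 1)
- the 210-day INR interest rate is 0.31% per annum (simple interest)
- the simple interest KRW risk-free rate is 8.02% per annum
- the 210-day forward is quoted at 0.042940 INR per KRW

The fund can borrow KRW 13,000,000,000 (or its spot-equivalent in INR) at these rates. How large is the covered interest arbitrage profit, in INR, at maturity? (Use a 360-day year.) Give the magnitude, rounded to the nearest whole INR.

T = 210/360 years.
Keep in KRW, deliver into the forward: 13,000,000,000·1.04678333333·0.042940 = INR 584,335,392.33.
Swap to INR now, deposit: 13,000,000,000·0.043911·1.00180833333 = INR 571,875,274.42.
The quoted forward overvalues KRW, so borrow INR, buy KRW at spot, deposit the KRW at 8.02%, and sell the proceeds forward at 0.042940.
The gap between the two covered legs is INR 12,460,118.

INR 12,460,118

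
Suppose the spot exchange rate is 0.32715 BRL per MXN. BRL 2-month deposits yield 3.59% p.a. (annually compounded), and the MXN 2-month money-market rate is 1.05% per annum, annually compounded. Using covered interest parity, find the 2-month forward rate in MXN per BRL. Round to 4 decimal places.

T = 2/12 years.
BRL accumulates by (1 + 0.0359)^(2/12) = 1.0058957.
Growth of 1 MXN over T: (1 + 0.0105)^(2/12) = 1.0017424.
So F = 0.32715 × 1.0058957 / 1.0017424 = 0.3285064 (BRL/MXN).
Quoted the other way: 1/0.3285064 = 3.0441 MXN per BRL.

3.0441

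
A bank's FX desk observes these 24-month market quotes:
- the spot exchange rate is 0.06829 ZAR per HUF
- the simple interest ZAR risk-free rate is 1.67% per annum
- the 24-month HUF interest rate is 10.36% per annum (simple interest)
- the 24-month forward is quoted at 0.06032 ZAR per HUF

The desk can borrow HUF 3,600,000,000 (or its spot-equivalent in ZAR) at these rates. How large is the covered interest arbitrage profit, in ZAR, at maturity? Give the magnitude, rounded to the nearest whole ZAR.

T = 2 years.
Route A — deposit HUF, sell forward: 3,600,000,000 × 1.207200 × 0.06032 = ZAR 262,145,894.40.
Route B — convert at spot, deposit ZAR: 3,600,000,000 × 0.06829 × 1.033400 = ZAR 254,055,189.60.
The quoted forward overvalues HUF, so borrow ZAR, buy HUF at spot, deposit the HUF at 10.36%, and sell the proceeds forward at 0.06032.
The gap between the two covered legs is ZAR 8,090,705.

ZAR 8,090,705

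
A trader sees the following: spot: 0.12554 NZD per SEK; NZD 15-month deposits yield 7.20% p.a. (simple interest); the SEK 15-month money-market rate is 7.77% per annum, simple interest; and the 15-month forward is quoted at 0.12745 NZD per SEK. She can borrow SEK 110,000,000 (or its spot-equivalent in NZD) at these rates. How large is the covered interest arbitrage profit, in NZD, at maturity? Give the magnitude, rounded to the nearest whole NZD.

T = 15/12 years.
Invest the SEK and cover forward: 110,000,000 × 1.097125 × 0.12745 = NZD 15,381,143.94.
Convert at spot and invest in NZD: 110,000,000 × 0.12554 × 1.090000 = NZD 15,052,246.00.
The quoted forward overvalues SEK, so borrow NZD, buy SEK at spot, deposit the SEK at 7.77%, and sell the proceeds forward at 0.12745.
Profit = 15,381,143.94 − 15,052,246.00 = NZD 328,898.

NZD 328,898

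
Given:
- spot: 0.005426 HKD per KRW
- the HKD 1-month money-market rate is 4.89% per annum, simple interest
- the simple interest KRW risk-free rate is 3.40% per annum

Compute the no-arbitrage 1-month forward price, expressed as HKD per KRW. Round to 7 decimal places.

T = 1/12 years.
Growth of 1 HKD over T: 1 + 0.0489×1/12 = 1.004075.
KRW growth factor: 1 + 0.0340×1/12 = 1.0028333.
So F = 0.005426 × 1.004075 / 1.0028333 = 0.005432718 (HKD/KRW).

0.0054327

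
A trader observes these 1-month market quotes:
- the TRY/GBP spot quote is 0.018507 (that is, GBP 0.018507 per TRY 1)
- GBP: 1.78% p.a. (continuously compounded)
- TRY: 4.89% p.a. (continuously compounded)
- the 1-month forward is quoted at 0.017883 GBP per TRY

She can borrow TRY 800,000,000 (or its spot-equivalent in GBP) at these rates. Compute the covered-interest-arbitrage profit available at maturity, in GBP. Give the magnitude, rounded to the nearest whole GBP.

T = 1/12 years.
Invest the TRY and cover forward: 800,000,000 × 1.0040833141 × 0.017883 = GBP 14,364,817.52.
Convert at spot and invest in GBP: 800,000,000 × 0.018507 × 1.001484434 = GBP 14,827,577.94.
The quoted forward undervalues TRY, so borrow TRY, convert to GBP at spot, deposit the GBP at 1.78%, and buy TRY forward at 0.017883 to cover the loan.
Arbitrage profit = |14,364,817.52 − 14,827,577.94| = GBP 462,760.

GBP 462,760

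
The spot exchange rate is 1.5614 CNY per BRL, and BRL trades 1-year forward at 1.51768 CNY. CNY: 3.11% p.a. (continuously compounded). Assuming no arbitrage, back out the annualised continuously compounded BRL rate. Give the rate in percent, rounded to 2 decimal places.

T = 1 year.
CIP gives F = S · g_CNY/g_BRL, so g_CNY/g_BRL = 1.51768/1.5614 = 0.9719995.
CNY growth factor: e^(0.0311×1) = 1.0315887.
That pins the BRL growth at 1.0613058.
r = ln(1.0613058)/1 = 0.059500 → 5.95%.

5.95%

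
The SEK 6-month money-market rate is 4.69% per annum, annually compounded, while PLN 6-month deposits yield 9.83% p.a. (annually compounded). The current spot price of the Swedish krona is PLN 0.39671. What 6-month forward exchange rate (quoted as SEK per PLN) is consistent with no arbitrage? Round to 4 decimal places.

2.4610

T = 6/12 years.
PLN accumulates by (1 + 0.0983)^(6/12) = 1.0479981.
Growth of 1 SEK over T: (1 + 0.0469)^(6/12) = 1.0231813.
CIP: F = S · (grow PLN)/(grow SEK) = 0.39671 × 1.0479981/1.0231813 = 0.4063320 PLN per SEK.
Quoted the other way: 1/0.4063320 = 2.4610 SEK per PLN.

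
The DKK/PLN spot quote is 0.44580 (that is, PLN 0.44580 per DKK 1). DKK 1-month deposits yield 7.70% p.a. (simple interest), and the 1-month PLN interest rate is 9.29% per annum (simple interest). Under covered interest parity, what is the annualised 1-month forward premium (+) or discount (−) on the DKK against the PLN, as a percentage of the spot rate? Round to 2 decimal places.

+1.58%

T = 1/12 years.
F = S · g_PLN/g_DKK = 0.4458 × 1.0077417/1.0064167 = 0.44638692.
Annualised premium = (F − S)/S × (1/T) = (0.44638692 − 0.4458)/0.4458 ÷ (1/12) = 1.58%.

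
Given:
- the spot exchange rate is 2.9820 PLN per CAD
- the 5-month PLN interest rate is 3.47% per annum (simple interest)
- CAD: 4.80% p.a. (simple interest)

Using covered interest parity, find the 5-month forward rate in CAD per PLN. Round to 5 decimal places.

0.33718

T = 5/12 years.
Growth of 1 PLN over T: 1 + 0.0347×5/12 = 1.0144583.
CAD growth factor: 1 + 0.0480×5/12 = 1.020000.
Forward (PLN per CAD) = 2.982 × 1.0144583 / 1.020000 = 2.965799.
Invert for CAD per PLN: 1 / 2.965799 = 0.33718.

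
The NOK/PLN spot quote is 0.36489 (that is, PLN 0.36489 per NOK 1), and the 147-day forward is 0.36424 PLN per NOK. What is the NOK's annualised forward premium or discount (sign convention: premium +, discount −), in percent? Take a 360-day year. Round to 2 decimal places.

T = 147/360 years.
NOK trades forward at -0.17814% vs spot over the period.
Per annum: -0.0017814 / (147/360) = -0.004363 = -0.44%.

-0.44%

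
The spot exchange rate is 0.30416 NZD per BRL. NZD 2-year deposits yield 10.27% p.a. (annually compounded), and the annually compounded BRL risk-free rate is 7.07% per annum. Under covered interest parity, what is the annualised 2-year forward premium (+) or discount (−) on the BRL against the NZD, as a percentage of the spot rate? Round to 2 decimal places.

+3.03%

T = 2 years.
No-arbitrage forward: 0.30416 × 1.2159473 / 1.1463985 = 0.32261254 NZD/BRL.
(F − S)/S ÷ T = (0.32261254 − 0.30416)/0.30416/2 = 0.030334 → 3.03%.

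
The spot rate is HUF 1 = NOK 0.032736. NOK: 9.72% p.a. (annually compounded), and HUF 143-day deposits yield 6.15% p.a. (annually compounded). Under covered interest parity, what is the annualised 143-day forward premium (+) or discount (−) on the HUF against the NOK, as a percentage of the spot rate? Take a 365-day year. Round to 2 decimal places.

T = 143/365 years.
F = S · g_NOK/g_HUF = 0.032736 × 1.0370106/1.0236582 = 0.033163002.
(F − S)/S ÷ T = (0.033163002 − 0.032736)/0.032736/(143/365) = 0.033294 → 3.33%.

+3.33%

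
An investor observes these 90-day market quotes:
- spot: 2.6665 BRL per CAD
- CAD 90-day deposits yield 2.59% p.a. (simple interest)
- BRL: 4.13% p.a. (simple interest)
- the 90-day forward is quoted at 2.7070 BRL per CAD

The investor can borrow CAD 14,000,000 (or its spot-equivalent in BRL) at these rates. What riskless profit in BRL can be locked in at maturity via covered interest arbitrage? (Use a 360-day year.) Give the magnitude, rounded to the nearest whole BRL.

BRL 426,947

T = 90/360 years.
Route A — deposit CAD, sell forward: 14,000,000 × 1.006475 × 2.7070 = BRL 38,143,389.55.
Route B — convert at spot, deposit BRL: 14,000,000 × 2.6665 × 1.010325 = BRL 37,716,442.58.
The quoted forward overvalues CAD, so borrow BRL, buy CAD at spot, deposit the CAD at 2.59%, and sell the proceeds forward at 2.7070.
Profit = 38,143,389.55 − 37,716,442.58 = BRL 426,947.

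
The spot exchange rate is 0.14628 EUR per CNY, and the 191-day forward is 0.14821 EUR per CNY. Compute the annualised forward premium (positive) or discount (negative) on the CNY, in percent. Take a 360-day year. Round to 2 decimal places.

T = 191/360 years.
Period premium: (0.14821 − 0.14628)/0.14628 = 0.0131939.
Annualise by dividing by T: 0.0131939 / (191/360) = 0.024868 → 2.49%.

+2.49%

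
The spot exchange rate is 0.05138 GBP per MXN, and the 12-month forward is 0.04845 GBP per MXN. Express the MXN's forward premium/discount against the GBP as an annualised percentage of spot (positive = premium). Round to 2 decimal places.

T = 1 year.
(F − S)/S = (0.04845 − 0.05138)/0.05138 = -0.0570261.
Annualise by dividing by T: -0.0570261 / 1 = -0.057026 → -5.70%.

-5.70%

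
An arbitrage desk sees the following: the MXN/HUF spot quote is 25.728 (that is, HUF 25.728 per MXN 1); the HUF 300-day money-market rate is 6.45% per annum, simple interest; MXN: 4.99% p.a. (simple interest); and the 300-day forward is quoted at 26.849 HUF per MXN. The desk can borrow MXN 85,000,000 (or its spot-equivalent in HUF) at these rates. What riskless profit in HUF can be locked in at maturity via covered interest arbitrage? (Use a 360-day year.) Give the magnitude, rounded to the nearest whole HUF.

T = 300/360 years.
Route A — deposit MXN, sell forward: 85,000,000 × 1.041583333333 × 26.849 = HUF 2,377,065,027.92.
Route B — convert at spot, deposit HUF: 85,000,000 × 25.728 × 1.053750 = HUF 2,304,424,800.00.
The quoted forward overvalues MXN, so borrow HUF, buy MXN at spot, deposit the MXN at 4.99%, and sell the proceeds forward at 26.849.
The gap between the two covered legs is HUF 72,640,228.

HUF 72,640,228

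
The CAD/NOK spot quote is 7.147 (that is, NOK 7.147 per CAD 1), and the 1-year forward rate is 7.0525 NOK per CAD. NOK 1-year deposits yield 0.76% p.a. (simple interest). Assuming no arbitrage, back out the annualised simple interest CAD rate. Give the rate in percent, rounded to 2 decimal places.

T = 1 year.
CIP gives F = S · g_NOK/g_CAD, so g_NOK/g_CAD = 7.0525/7.147 = 0.9867777.
The NOK side grows by 1 + 0.0076×1 = 1.007600.
That pins the CAD growth at 1.0211013.
(1.0211013 − 1)/T = 0.021101, i.e. 2.11%.

2.11%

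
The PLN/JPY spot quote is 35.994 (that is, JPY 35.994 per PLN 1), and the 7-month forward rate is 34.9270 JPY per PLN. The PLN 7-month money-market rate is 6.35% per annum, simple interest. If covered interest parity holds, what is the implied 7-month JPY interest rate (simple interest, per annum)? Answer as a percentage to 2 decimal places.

1.08%

T = 7/12 years.
CIP gives F = S · g_JPY/g_PLN, so g_JPY/g_PLN = 34.927/35.994 = 0.9703562.
PLN growth factor: 1 + 0.0635×7/12 = 1.0370417.
Hence g_JPY = 1.0062998.
r = (1.0062998 − 1)/(7/12) = 0.010800 → 1.08%.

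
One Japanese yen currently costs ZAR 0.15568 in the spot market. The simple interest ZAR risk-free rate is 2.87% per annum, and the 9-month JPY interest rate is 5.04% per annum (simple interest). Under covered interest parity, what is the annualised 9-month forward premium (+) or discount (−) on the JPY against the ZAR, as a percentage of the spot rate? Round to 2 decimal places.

T = 9/12 years.
No-arbitrage forward: 0.15568 × 1.021525 / 1.037800 = 0.15323859 ZAR/JPY.
(F − S)/S ÷ T = (0.15323859 − 0.15568)/0.15568/(9/12) = -0.020910 → -2.09%.

-2.09%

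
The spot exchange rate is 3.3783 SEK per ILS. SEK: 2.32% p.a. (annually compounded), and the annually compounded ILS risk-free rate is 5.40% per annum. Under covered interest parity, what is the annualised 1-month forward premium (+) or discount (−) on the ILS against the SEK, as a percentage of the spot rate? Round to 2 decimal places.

T = 1/12 years.
CIP forward (SEK per ILS) = 3.3783 × 1.0019131/1.0043923 = 3.3699611.
Annualised premium = (F − S)/S × (1/T) = (3.3699611 − 3.3783)/3.3783 ÷ (1/12) = -2.96%.

-2.96%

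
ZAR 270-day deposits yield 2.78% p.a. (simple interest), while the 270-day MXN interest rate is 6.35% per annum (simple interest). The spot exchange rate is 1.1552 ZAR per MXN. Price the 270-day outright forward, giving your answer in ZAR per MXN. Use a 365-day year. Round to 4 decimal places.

1.1261

T = 270/365 years.
ZAR growth factor: 1 + 0.0278×270/365 = 1.0205644.
MXN growth factor: 1 + 0.0635×270/365 = 1.0469726.
CIP: F = S · (grow ZAR)/(grow MXN) = 1.1552 × 1.0205644/1.0469726 = 1.126062 ZAR per MXN.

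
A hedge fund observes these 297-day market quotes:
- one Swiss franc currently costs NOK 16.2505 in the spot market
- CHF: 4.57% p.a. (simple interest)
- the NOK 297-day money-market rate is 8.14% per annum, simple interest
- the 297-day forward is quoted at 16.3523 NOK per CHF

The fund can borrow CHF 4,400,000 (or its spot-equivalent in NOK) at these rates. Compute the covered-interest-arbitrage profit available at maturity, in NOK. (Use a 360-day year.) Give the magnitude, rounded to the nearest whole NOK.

T = 297/360 years.
Invest the CHF and cover forward: 4,400,000 × 1.0377025 × 16.3523 = NOK 74,662,819.40.
Convert at spot and invest in NOK: 4,400,000 × 16.2505 × 1.067155 = NOK 76,303,930.24.
The quoted forward undervalues CHF, so borrow CHF, convert to NOK at spot, deposit the NOK at 8.14%, and buy CHF forward at 16.3523 to cover the loan.
Profit = 76,303,930.24 − 74,662,819.40 = NOK 1,641,111.

NOK 1,641,111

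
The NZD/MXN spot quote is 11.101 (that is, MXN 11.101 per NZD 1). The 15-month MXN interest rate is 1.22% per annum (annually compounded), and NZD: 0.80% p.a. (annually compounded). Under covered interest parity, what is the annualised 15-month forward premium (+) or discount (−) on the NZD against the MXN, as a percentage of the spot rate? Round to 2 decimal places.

T = 15/12 years.
F = S · g_MXN/g_NZD = 11.101 × 1.0152732/1.010010 = 11.158848.
(F − S)/S ÷ T = (11.158848 − 11.101)/11.101/(15/12) = 0.004169 → 0.42%.

+0.42%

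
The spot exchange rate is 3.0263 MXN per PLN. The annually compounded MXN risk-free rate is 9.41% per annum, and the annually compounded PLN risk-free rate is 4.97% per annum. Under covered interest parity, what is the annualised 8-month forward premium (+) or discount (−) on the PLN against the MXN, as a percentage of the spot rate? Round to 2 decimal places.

T = 8/12 years.
F = S · g_MXN/g_PLN = 3.0263 × 1.0617885/1.0328648 = 3.1110466.
Annualised premium = (F − S)/S × (1/T) = (3.1110466 − 3.0263)/3.0263 ÷ (8/12) = 4.20%.

+4.20%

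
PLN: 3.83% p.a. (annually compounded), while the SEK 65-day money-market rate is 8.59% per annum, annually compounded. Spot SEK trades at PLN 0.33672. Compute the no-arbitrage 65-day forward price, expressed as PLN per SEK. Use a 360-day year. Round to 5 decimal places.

0.33401

T = 65/360 years.
Growth of 1 PLN over T: (1 + 0.0383)^(65/360) = 1.0068092.
SEK growth factor: (1 + 0.0859)^(65/360) = 1.0149907.
CIP: F = S · (grow PLN)/(grow SEK) = 0.33672 × 1.0068092/1.0149907 = 0.3340058 PLN per SEK.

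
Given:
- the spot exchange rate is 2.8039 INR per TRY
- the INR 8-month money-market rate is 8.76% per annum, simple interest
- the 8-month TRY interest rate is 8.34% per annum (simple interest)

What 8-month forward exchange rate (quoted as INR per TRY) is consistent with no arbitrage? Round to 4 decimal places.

T = 8/12 years.
INR accumulates by 1 + 0.0876×8/12 = 1.058400.
Growth of 1 TRY over T: 1 + 0.0834×8/12 = 1.055600.
CIP: F = S · (grow INR)/(grow TRY) = 2.8039 × 1.058400/1.055600 = 2.811337 INR per TRY.

2.8113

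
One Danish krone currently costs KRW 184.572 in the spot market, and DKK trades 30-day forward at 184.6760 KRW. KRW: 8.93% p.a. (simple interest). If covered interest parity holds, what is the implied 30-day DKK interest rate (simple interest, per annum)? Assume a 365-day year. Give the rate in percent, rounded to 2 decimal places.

T = 30/365 years.
CIP gives F = S · g_KRW/g_DKK, so g_KRW/g_DKK = 184.676/184.572 = 1.0005635.
The KRW side grows by 1 + 0.0893×30/365 = 1.0073397.
So the DKK growth factor = 1.0067724.
(1.0067724 − 1)/T = 0.082398, i.e. 8.24%.

8.24%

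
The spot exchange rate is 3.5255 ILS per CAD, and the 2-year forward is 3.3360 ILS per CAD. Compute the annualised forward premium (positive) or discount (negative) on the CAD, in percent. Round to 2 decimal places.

T = 2 years.
CAD trades forward at -5.37512% vs spot over the period.
×(1/T) gives -2.69% p.a.

-2.69%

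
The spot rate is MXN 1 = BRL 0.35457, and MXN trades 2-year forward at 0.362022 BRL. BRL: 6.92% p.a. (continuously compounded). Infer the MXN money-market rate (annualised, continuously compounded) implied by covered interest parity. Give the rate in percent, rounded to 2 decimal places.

T = 2 years.
CIP gives F = S · g_BRL/g_MXN, so g_BRL/g_MXN = 0.362022/0.35457 = 1.0210170.
BRL growth factor: e^(0.0692×2) = 1.1484348.
That pins the MXN growth at 1.124795.
r = ln(1.124795)/2 = 0.058800 → 5.88%.

5.88%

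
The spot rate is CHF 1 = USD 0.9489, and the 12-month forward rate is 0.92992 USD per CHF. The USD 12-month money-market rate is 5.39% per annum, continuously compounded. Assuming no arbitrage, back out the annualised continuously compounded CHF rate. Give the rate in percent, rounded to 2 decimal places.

T = 1 year.
CIP gives F = S · g_USD/g_CHF, so g_USD/g_CHF = 0.92992/0.9489 = 0.9799979.
The USD side grows by e^(0.0539×1) = 1.0553791.
So the CHF growth factor = 1.0769198.
r = ln(1.0769198)/1 = 0.074105 → 7.41%.

7.41%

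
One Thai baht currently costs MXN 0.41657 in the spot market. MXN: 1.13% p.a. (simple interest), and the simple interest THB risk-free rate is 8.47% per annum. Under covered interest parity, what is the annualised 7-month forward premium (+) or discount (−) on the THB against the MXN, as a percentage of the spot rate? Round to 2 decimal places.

T = 7/12 years.
F = S · g_MXN/g_THB = 0.41657 × 1.0065917/1.0494083 = 0.39957365.
(F − S)/S ÷ T = (0.39957365 − 0.41657)/0.41657/(7/12) = -0.069944 → -6.99%.

-6.99%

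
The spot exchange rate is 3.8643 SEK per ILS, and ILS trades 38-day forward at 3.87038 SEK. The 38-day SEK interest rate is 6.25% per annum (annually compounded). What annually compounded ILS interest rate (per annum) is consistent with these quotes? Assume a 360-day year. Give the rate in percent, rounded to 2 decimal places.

T = 38/360 years.
F/S = 3.87038/3.8643 = 1.0015734 = (growth of SEK) / (growth of ILS).
The SEK side grows by (1 + 0.0625)^(38/360) = 1.0064198.
That pins the ILS growth at 1.0048388.
Annualise: 1.0048388^(360/38) − 1 = 0.046792 = 4.68%.

4.68%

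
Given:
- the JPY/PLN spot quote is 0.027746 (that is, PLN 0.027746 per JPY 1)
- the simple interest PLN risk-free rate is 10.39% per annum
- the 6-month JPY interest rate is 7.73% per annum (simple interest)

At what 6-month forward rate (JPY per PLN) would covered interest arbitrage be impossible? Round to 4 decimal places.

35.5856

T = 6/12 years.
PLN growth factor: 1 + 0.1039×6/12 = 1.051950.
Growth of 1 JPY over T: 1 + 0.0773×6/12 = 1.038650.
So F = 0.027746 × 1.051950 / 1.038650 = 0.028101290 (PLN/JPY).
Quoted the other way: 1/0.028101290 = 35.5856 JPY per PLN.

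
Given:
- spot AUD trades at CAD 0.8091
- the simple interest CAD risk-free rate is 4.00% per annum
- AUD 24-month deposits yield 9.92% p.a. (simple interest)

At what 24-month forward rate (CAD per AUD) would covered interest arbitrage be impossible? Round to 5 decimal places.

0.72916

T = 2 years.
CAD accumulates by 1 + 0.0400×2 = 1.080000.
Growth of 1 AUD over T: 1 + 0.0992×2 = 1.198400.
So F = 0.8091 × 1.080000 / 1.198400 = 0.7291622 (CAD/AUD).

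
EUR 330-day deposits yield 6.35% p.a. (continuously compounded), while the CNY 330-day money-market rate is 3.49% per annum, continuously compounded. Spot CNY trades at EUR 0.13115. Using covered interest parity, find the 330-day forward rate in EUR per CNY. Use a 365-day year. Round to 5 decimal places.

T = 330/365 years.
Growth of 1 EUR over T: e^(0.0635×330/365) = 1.059091.
Growth of 1 CNY over T: e^(0.0349×330/365) = 1.0320565.
CIP: F = S · (grow EUR)/(grow CNY) = 0.13115 × 1.059091/1.0320565 = 0.1345854 EUR per CNY.

0.13459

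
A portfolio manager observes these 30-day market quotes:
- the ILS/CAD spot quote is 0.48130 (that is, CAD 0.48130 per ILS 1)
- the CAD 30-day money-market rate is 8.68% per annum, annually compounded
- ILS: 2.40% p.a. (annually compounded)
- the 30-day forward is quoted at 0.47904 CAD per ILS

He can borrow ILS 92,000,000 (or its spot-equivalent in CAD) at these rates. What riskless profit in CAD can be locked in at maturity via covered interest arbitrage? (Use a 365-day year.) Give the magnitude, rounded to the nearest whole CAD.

CAD 425,902

T = 30/365 years.
Keep in ILS, deliver into the forward: 92,000,000·1.0019512047·0.47904 = CAD 44,157,672.87.
Swap to CAD now, deposit: 92,000,000·0.48130·1.0068649026 = CAD 44,583,575.14.
The quoted forward undervalues ILS, so borrow ILS, convert to CAD at spot, deposit the CAD at 8.68%, and buy ILS forward at 0.47904 to cover the loan.
Arbitrage profit = |44,157,672.87 − 44,583,575.14| = CAD 425,902.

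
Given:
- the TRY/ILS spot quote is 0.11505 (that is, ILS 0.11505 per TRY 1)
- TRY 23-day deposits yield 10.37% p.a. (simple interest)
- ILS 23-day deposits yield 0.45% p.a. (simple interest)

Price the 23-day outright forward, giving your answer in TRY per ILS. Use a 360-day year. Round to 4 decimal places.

T = 23/360 years.
ILS growth factor: 1 + 0.0045×23/360 = 1.0002875.
TRY growth factor: 1 + 0.1037×23/360 = 1.0066253.
Forward (ILS per TRY) = 0.11505 × 1.0002875 / 1.0066253 = 0.1143256.
Quoted the other way: 1/0.1143256 = 8.7469 TRY per ILS.

8.7469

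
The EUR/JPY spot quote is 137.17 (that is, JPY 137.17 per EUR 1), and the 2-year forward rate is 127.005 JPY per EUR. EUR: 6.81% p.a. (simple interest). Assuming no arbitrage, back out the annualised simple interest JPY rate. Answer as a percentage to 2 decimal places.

T = 2 years.
By CIP, F/S equals the JPY-to-EUR growth ratio: 127.005/137.17 = 0.9258949.
The EUR side grows by 1 + 0.0681×2 = 1.136200.
Hence g_JPY = 1.0520018.
r = (1.0520018 − 1)/2 = 0.026001 → 2.60%.

2.60%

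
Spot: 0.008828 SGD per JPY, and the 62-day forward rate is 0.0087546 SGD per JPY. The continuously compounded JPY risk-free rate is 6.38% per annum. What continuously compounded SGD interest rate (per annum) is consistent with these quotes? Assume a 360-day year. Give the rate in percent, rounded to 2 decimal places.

T = 62/360 years.
By CIP, F/S equals the SGD-to-JPY growth ratio: 0.0087546/0.008828 = 0.9916855.
The JPY side grows by e^(0.0638×62/360) = 1.0110484.
So the SGD growth factor = 1.002642.
Take logs: ln 1.002642 / (62/360) = 0.015320, so 1.53%.

1.53%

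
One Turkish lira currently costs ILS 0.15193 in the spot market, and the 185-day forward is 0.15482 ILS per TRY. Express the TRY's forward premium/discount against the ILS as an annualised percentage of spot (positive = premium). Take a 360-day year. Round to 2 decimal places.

T = 185/360 years.
(F − S)/S = (0.15482 − 0.15193)/0.15193 = 0.0190219.
Annualise by dividing by T: 0.0190219 / (185/360) = 0.037016 → 3.70%.

+3.70%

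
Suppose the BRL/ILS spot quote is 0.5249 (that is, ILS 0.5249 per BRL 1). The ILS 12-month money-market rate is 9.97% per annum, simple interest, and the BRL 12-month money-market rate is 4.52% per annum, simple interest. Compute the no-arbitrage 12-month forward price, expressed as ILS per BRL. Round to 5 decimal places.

0.55227

T = 1 year.
ILS accumulates by 1 + 0.0997×1 = 1.099700.
BRL accumulates by 1 + 0.0452×1 = 1.045200.
Forward (ILS per BRL) = 0.5249 × 1.099700 / 1.045200 = 0.5522699.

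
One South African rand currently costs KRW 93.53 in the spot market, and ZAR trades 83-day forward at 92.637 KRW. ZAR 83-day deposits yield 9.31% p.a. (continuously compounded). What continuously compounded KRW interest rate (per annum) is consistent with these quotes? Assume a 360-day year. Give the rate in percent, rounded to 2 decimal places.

T = 83/360 years.
F/S = 92.637/93.53 = 0.9904523 = (growth of KRW) / (growth of ZAR).
ZAR growth factor: e^(0.0931×83/360) = 1.0216967.
That pins the KRW growth at 1.0119418.
Take logs: ln 1.0119418 / (83/360) = 0.051489, so 5.15%.

5.15%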